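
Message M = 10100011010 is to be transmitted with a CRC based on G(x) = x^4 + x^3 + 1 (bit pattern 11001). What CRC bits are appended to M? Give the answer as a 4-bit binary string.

Append 4 zeros: 101000110100000. Divide by 11001 (XOR where the leading bit is 1):
  pos 0: 10100 XOR 11001 = 01101
  pos 1: 11010 XOR 11001 = 00011
  pos 4: 11110 XOR 11001 = 00111
  pos 6: 11110 XOR 11001 = 00111
  pos 8: 11100 XOR 11001 = 00101
  pos 10: 10100 XOR 11001 = 01101
Remainder (last 4 bits) = 1101. This is the CRC / FCS.

1101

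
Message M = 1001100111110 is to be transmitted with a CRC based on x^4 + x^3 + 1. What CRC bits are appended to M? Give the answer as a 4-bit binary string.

1111

Append 4 zeros: 10011001111100000. Divide by 11001 (XOR where the leading bit is 1):
  pos 0: 10011 XOR 11001 = 01010
  pos 1: 10100 XOR 11001 = 01101
  pos 2: 11010 XOR 11001 = 00011
  pos 5: 11111 XOR 11001 = 00110
  pos 7: 11011 XOR 11001 = 00010
  pos 10: 10000 XOR 11001 = 01001
  pos 11: 10010 XOR 11001 = 01011
  pos 12: 10110 XOR 11001 = 01111
Remainder (last 4 bits) = 1111. This is the CRC / FCS.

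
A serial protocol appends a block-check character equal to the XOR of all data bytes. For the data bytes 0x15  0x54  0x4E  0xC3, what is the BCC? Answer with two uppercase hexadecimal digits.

XOR the bytes together:
  start with 0x15
  0x15 ⊕ 0x54 = 0x41
  0x41 ⊕ 0x4E = 0x0F
  0x0F ⊕ 0xC3 = 0xCC

CC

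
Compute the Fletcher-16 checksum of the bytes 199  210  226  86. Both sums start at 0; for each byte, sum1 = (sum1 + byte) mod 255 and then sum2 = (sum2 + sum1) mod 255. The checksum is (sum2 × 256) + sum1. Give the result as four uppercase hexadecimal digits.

Running sums (mod 255):
  after byte 0 (199): sum1=199, sum2=199
  after byte 1 (210): sum1=154, sum2=98
  after byte 2 (226): sum1=125, sum2=223
  after byte 3 (86): sum1=211, sum2=179
Checksum = sum2·256 + sum1 = 179·256 + 211 = 46035 = 0xB3D3.

B3D3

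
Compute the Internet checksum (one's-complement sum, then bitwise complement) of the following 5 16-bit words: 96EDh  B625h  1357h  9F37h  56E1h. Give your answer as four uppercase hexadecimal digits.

One's-complement addition (fold any carry out of bit 15 back into bit 0):
  0x96ED + 0xB625 = 0x14D12 → wrap carry → 0x4D13
  0x4D13 + 0x1357 = 0x0606A
  0x606A + 0x9F37 = 0x0FFA1
  0xFFA1 + 0x56E1 = 0x15682 → wrap carry → 0x5683
One's-complement sum = 0x5683.
Checksum = ~0x5683 & 0xFFFF = 0xA97C.

A97C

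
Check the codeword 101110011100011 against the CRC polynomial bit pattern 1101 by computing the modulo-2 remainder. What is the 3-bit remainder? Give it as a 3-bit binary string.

111

Modulo-2 division of 101110011100011 by 1101:
  pos 0: 1011 XOR 1101 = 0110
  pos 1: 1101 XOR 1101 = 0000
  pos 7: 1110 XOR 1101 = 0011
  pos 9: 1100 XOR 1101 = 0001
Remainder = 111 (nonzero — an error is detected).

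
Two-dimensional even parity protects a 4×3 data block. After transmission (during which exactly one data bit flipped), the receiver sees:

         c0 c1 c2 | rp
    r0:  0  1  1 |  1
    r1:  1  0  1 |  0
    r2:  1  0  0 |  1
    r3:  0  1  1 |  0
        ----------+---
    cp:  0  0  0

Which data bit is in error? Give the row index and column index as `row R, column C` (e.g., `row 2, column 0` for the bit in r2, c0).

Recompute each row's even parity and compare to rp:
  r0: data parity 0, sent rp 1 → mismatch
  r1: data parity 0, sent rp 0 → ok
  r2: data parity 1, sent rp 1 → ok
  r3: data parity 0, sent rp 0 → ok
Recompute each column's even parity and compare to cp:
  c0: data parity 0, sent cp 0 → ok
  c1: data parity 0, sent cp 0 → ok
  c2: data parity 1, sent cp 0 → mismatch
Exactly one row (r0) and one column (c2) fail → the flipped bit is at their intersection.

row 0, column 2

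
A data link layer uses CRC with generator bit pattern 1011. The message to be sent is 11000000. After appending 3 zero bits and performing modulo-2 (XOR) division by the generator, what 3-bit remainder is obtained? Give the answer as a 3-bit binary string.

111

Append 3 zeros: 11000000000. Divide by 1011 (XOR where the leading bit is 1):
  pos 0: 1100 XOR 1011 = 0111
  pos 1: 1110 XOR 1011 = 0101
  pos 2: 1010 XOR 1011 = 0001
  pos 5: 1000 XOR 1011 = 0011
  pos 7: 1100 XOR 1011 = 0111
Remainder (last 3 bits) = 111. This is the CRC / FCS.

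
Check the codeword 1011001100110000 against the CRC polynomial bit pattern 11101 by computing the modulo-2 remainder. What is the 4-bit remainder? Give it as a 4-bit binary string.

0111

Modulo-2 division of 1011001100110000 by 11101:
  pos 0: 10110 XOR 11101 = 01011
  pos 1: 10110 XOR 11101 = 01011
  pos 2: 10111 XOR 11101 = 01010
  pos 3: 10101 XOR 11101 = 01000
  pos 4: 10000 XOR 11101 = 01101
  pos 5: 11010 XOR 11101 = 00111
  pos 7: 11111 XOR 11101 = 00010
  pos 10: 10000 XOR 11101 = 01101
  pos 11: 11010 XOR 11101 = 00111
Remainder = 0111 (nonzero — an error is detected).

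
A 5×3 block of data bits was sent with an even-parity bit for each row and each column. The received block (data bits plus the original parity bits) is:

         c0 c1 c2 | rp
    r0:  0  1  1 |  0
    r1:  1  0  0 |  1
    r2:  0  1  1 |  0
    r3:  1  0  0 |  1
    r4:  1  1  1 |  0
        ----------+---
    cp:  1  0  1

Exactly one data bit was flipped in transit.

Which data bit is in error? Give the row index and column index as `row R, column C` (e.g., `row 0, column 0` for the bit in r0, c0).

row 4, column 1

Recompute each row's even parity and compare to rp:
  r0: data parity 0, sent rp 0 → ok
  r1: data parity 1, sent rp 1 → ok
  r2: data parity 0, sent rp 0 → ok
  r3: data parity 1, sent rp 1 → ok
  r4: data parity 1, sent rp 0 → mismatch
Recompute each column's even parity and compare to cp:
  c0: data parity 1, sent cp 1 → ok
  c1: data parity 1, sent cp 0 → mismatch
  c2: data parity 1, sent cp 1 → ok
Exactly one row (r4) and one column (c1) fail → the flipped bit is at their intersection.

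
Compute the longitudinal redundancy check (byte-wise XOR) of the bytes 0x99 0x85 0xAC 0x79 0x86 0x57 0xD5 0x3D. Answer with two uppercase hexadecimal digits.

XOR the bytes together:
  start with 0x99
  0x99 ⊕ 0x85 = 0x1C
  0x1C ⊕ 0xAC = 0xB0
  0xB0 ⊕ 0x79 = 0xC9
  0xC9 ⊕ 0x86 = 0x4F
  0x4F ⊕ 0x57 = 0x18
  0x18 ⊕ 0xD5 = 0xCD
  0xCD ⊕ 0x3D = 0xF0

F0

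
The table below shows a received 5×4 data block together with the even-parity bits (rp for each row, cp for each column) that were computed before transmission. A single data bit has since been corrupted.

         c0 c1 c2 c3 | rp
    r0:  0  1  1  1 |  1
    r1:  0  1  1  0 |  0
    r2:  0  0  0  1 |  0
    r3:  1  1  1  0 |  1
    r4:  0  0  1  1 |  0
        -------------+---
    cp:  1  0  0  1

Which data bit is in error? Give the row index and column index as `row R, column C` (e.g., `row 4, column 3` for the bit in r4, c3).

row 2, column 1

Recompute each row's even parity and compare to rp:
  r0: data parity 1, sent rp 1 → ok
  r1: data parity 0, sent rp 0 → ok
  r2: data parity 1, sent rp 0 → mismatch
  r3: data parity 1, sent rp 1 → ok
  r4: data parity 0, sent rp 0 → ok
Recompute each column's even parity and compare to cp:
  c0: data parity 1, sent cp 1 → ok
  c1: data parity 1, sent cp 0 → mismatch
  c2: data parity 0, sent cp 0 → ok
  c3: data parity 1, sent cp 1 → ok
Exactly one row (r2) and one column (c1) fail → the flipped bit is at their intersection.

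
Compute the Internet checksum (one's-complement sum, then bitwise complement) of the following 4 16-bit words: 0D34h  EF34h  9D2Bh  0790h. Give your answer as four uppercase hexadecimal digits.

5EDB

One's-complement addition (fold any carry out of bit 15 back into bit 0):
  0x0D34 + 0xEF34 = 0x0FC68
  0xFC68 + 0x9D2B = 0x19993 → wrap carry → 0x9994
  0x9994 + 0x0790 = 0x0A124
One's-complement sum = 0xA124.
Checksum = ~0xA124 & 0xFFFF = 0x5EDB.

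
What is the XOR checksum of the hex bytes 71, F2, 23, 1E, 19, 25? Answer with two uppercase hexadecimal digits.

82

XOR the bytes together:
  start with 0x71
  0x71 ⊕ 0xF2 = 0x83
  0x83 ⊕ 0x23 = 0xA0
  0xA0 ⊕ 0x1E = 0xBE
  0xBE ⊕ 0x19 = 0xA7
  0xA7 ⊕ 0x25 = 0x82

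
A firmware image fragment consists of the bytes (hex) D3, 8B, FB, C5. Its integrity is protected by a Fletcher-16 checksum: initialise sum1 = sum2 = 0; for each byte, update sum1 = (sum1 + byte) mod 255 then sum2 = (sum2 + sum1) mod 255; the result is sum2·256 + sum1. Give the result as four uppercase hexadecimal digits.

AF21

Running sums (mod 255):
  after byte 0 (D3): sum1=211, sum2=211
  after byte 1 (8B): sum1=95, sum2=51
  after byte 2 (FB): sum1=91, sum2=142
  after byte 3 (C5): sum1=33, sum2=175
Checksum = sum2·256 + sum1 = 175·256 + 33 = 44833 = 0xAF21.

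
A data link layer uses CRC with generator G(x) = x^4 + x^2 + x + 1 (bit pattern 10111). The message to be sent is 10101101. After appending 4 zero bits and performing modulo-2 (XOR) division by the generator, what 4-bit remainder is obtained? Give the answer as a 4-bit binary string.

Append 4 zeros: 101011010000. Divide by 10111 (XOR where the leading bit is 1):
  pos 0: 10101 XOR 10111 = 00010
  pos 3: 10101 XOR 10111 = 00010
  pos 6: 10000 XOR 10111 = 00111
Remainder (last 4 bits) = 1110. This is the CRC / FCS.

1110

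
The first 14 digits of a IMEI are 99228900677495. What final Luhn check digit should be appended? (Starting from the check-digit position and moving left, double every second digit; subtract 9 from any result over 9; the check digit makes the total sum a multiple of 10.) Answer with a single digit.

Partial digits right→left: 5 9 4 7 7 6 0 0 9 8 2 2 9 9
Double every second digit counting from the check-digit position (so the 1st, 3rd, 5th, ... of the partial from the right).
  doubled (with −9 where >9): 1 8 5 0 9 4 9 → sum 36
  kept as-is: 9 7 6 0 8 2 9 → sum 41
Total = 36 + 41 = 77.
Check digit = (10 − (77 mod 10)) mod 10 = 3.

3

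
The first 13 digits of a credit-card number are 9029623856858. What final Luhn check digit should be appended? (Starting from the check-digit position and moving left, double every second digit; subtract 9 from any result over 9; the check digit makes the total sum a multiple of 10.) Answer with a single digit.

3

Partial digits right→left: 8 5 8 6 5 8 3 2 6 9 2 0 9
Double every second digit counting from the check-digit position (so the 1st, 3rd, 5th, ... of the partial from the right).
  doubled (with −9 where >9): 7 7 1 6 3 4 9 → sum 37
  kept as-is: 5 6 8 2 9 0 → sum 30
Total = 37 + 30 = 67.
Check digit = (10 − (67 mod 10)) mod 10 = 3.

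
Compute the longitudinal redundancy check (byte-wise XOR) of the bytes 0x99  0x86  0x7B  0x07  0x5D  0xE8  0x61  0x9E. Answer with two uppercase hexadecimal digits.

XOR the bytes together:
  start with 0x99
  0x99 ⊕ 0x86 = 0x1F
  0x1F ⊕ 0x7B = 0x64
  0x64 ⊕ 0x07 = 0x63
  0x63 ⊕ 0x5D = 0x3E
  0x3E ⊕ 0xE8 = 0xD6
  0xD6 ⊕ 0x61 = 0xB7
  0xB7 ⊕ 0x9E = 0x29

29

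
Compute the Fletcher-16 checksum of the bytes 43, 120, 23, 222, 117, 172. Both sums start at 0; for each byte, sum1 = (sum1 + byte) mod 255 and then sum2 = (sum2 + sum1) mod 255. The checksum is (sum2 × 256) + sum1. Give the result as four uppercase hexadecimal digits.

EDBB

Running sums (mod 255):
  after byte 0 (43): sum1=43, sum2=43
  after byte 1 (120): sum1=163, sum2=206
  after byte 2 (23): sum1=186, sum2=137
  after byte 3 (222): sum1=153, sum2=35
  after byte 4 (117): sum1=15, sum2=50
  after byte 5 (172): sum1=187, sum2=237
Checksum = sum2·256 + sum1 = 237·256 + 187 = 60859 = 0xEDBB.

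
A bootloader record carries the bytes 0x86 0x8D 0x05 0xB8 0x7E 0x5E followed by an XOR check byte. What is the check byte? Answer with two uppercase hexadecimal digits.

96

XOR the bytes together:
  start with 0x86
  0x86 ⊕ 0x8D = 0x0B
  0x0B ⊕ 0x05 = 0x0E
  0x0E ⊕ 0xB8 = 0xB6
  0xB6 ⊕ 0x7E = 0xC8
  0xC8 ⊕ 0x5E = 0x96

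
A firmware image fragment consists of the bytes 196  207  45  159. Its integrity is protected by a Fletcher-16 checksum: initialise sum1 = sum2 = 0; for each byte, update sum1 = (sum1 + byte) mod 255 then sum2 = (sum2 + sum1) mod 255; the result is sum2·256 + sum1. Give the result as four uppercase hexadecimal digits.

Running sums (mod 255):
  after byte 0 (196): sum1=196, sum2=196
  after byte 1 (207): sum1=148, sum2=89
  after byte 2 (45): sum1=193, sum2=27
  after byte 3 (159): sum1=97, sum2=124
Checksum = sum2·256 + sum1 = 124·256 + 97 = 31841 = 0x7C61.

7C61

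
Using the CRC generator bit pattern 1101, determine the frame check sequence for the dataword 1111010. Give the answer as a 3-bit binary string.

Append 3 zeros: 1111010000. Divide by 1101 (XOR where the leading bit is 1):
  pos 0: 1111 XOR 1101 = 0010
  pos 2: 1001 XOR 1101 = 0100
  pos 3: 1000 XOR 1101 = 0101
  pos 4: 1010 XOR 1101 = 0111
  pos 5: 1110 XOR 1101 = 0011
Remainder (last 3 bits) = 110. This is the CRC / FCS.

110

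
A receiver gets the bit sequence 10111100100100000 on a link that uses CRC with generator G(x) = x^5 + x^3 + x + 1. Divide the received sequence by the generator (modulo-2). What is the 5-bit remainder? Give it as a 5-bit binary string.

Modulo-2 division of 10111100100100000 by 101011:
  pos 0: 101111 XOR 101011 = 000100
  pos 3: 100001 XOR 101011 = 001010
  pos 5: 101000 XOR 101011 = 000011
  pos 9: 111000 XOR 101011 = 010011
  pos 10: 100110 XOR 101011 = 001101
Remainder = 11010 (nonzero — an error is detected).

11010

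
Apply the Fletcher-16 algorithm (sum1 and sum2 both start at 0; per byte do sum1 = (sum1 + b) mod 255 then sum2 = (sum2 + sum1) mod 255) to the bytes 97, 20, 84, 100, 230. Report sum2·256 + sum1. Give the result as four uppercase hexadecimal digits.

E315

Running sums (mod 255):
  after byte 0 (97): sum1=97, sum2=97
  after byte 1 (20): sum1=117, sum2=214
  after byte 2 (84): sum1=201, sum2=160
  after byte 3 (100): sum1=46, sum2=206
  after byte 4 (230): sum1=21, sum2=227
Checksum = sum2·256 + sum1 = 227·256 + 21 = 58133 = 0xE315.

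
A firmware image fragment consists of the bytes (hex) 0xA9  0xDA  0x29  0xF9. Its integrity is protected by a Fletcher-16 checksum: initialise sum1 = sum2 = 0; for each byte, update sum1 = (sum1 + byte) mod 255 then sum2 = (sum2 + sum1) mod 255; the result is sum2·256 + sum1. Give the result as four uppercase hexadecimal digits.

Running sums (mod 255):
  after byte 0 (0xA9): sum1=169, sum2=169
  after byte 1 (0xDA): sum1=132, sum2=46
  after byte 2 (0x29): sum1=173, sum2=219
  after byte 3 (0xF9): sum1=167, sum2=131
Checksum = sum2·256 + sum1 = 131·256 + 167 = 33703 = 0x83A7.

83A7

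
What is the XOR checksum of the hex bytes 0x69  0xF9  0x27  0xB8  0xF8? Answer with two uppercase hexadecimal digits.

F7

XOR the bytes together:
  start with 0x69
  0x69 ⊕ 0xF9 = 0x90
  0x90 ⊕ 0x27 = 0xB7
  0xB7 ⊕ 0xB8 = 0x0F
  0x0F ⊕ 0xF8 = 0xF7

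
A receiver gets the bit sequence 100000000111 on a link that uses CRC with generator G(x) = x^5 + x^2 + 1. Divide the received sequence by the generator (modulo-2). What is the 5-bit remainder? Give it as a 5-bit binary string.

00000

Modulo-2 division of 100000000111 by 100101:
  pos 0: 100000 XOR 100101 = 000101
  pos 3: 101000 XOR 100101 = 001101
  pos 5: 110111 XOR 100101 = 010010
  pos 6: 100101 XOR 100101 = 000000
Remainder = 00000 (zero — the frame passes the CRC check).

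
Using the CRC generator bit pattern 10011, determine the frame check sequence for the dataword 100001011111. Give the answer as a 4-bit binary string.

Append 4 zeros: 1000010111110000. Divide by 10011 (XOR where the leading bit is 1):
  pos 0: 10000 XOR 10011 = 00011
  pos 3: 11101 XOR 10011 = 01110
  pos 4: 11101 XOR 10011 = 01110
  pos 5: 11101 XOR 10011 = 01110
  pos 6: 11101 XOR 10011 = 01110
  pos 7: 11101 XOR 10011 = 01110
  pos 8: 11100 XOR 10011 = 01111
  pos 9: 11110 XOR 10011 = 01101
  pos 10: 11010 XOR 10011 = 01001
  pos 11: 10010 XOR 10011 = 00001
Remainder (last 4 bits) = 0001. This is the CRC / FCS.

0001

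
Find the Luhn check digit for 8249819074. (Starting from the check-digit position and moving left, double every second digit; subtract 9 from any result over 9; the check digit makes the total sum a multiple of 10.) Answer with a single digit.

1

Partial digits right→left: 4 7 0 9 1 8 9 4 2 8
Double every second digit counting from the check-digit position (so the 1st, 3rd, 5th, ... of the partial from the right).
  doubled (with −9 where >9): 8 0 2 9 4 → sum 23
  kept as-is: 7 9 8 4 8 → sum 36
Total = 23 + 36 = 59.
Check digit = (10 − (59 mod 10)) mod 10 = 1.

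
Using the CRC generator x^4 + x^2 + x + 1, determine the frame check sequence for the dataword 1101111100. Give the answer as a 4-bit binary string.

Append 4 zeros: 11011111000000. Divide by 10111 (XOR where the leading bit is 1):
  pos 0: 11011 XOR 10111 = 01100
  pos 1: 11001 XOR 10111 = 01110
  pos 2: 11101 XOR 10111 = 01010
  pos 3: 10101 XOR 10111 = 00010
  pos 6: 10000 XOR 10111 = 00111
  pos 8: 11100 XOR 10111 = 01011
  pos 9: 10110 XOR 10111 = 00001
Remainder (last 4 bits) = 0001. This is the CRC / FCS.

0001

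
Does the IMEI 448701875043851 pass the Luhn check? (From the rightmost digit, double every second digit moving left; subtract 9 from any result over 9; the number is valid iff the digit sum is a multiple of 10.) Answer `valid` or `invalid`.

invalid

From the right, keep odd positions and double even positions (subtract 9 from any doubled value over 9):
  doubled (positions 2,4,...): 1 6 0 5 2 5 8 → sum 27
  kept (positions 1,3,...): 1 8 4 5 8 0 8 4 → sum 38
Total = 65.
65 mod 10 = 5, so the number is invalid.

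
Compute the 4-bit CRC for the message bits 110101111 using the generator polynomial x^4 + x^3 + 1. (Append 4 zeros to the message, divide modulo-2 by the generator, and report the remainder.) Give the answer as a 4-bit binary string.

Append 4 zeros: 1101011110000. Divide by 11001 (XOR where the leading bit is 1):
  pos 0: 11010 XOR 11001 = 00011
  pos 3: 11111 XOR 11001 = 00110
  pos 5: 11010 XOR 11001 = 00011
  pos 8: 11000 XOR 11001 = 00001
Remainder (last 4 bits) = 0001. This is the CRC / FCS.

0001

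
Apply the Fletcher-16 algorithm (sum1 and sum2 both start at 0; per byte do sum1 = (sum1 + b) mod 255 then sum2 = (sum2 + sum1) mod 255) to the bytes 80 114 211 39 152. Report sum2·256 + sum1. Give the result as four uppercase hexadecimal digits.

Running sums (mod 255):
  after byte 0 (80): sum1=80, sum2=80
  after byte 1 (114): sum1=194, sum2=19
  after byte 2 (211): sum1=150, sum2=169
  after byte 3 (39): sum1=189, sum2=103
  after byte 4 (152): sum1=86, sum2=189
Checksum = sum2·256 + sum1 = 189·256 + 86 = 48470 = 0xBD56.

BD56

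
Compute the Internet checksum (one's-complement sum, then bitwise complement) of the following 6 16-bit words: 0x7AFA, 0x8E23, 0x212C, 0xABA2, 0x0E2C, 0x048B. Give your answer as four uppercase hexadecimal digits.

175C

One's-complement addition (fold any carry out of bit 15 back into bit 0):
  0x7AFA + 0x8E23 = 0x1091D → wrap carry → 0x091E
  0x091E + 0x212C = 0x02A4A
  0x2A4A + 0xABA2 = 0x0D5EC
  0xD5EC + 0x0E2C = 0x0E418
  0xE418 + 0x048B = 0x0E8A3
One's-complement sum = 0xE8A3.
Checksum = ~0xE8A3 & 0xFFFF = 0x175C.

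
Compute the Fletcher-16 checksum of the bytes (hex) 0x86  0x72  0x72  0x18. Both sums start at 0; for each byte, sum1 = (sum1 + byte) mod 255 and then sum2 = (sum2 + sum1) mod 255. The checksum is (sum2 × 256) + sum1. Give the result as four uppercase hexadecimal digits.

6E83

Running sums (mod 255):
  after byte 0 (0x86): sum1=134, sum2=134
  after byte 1 (0x72): sum1=248, sum2=127
  after byte 2 (0x72): sum1=107, sum2=234
  after byte 3 (0x18): sum1=131, sum2=110
Checksum = sum2·256 + sum1 = 110·256 + 131 = 28291 = 0x6E83.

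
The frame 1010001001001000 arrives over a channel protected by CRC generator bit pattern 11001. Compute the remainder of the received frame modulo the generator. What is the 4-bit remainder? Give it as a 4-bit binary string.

0101

Modulo-2 division of 1010001001001000 by 11001:
  pos 0: 10100 XOR 11001 = 01101
  pos 1: 11010 XOR 11001 = 00011
  pos 4: 11100 XOR 11001 = 00101
  pos 6: 10110 XOR 11001 = 01111
  pos 7: 11110 XOR 11001 = 00111
  pos 9: 11110 XOR 11001 = 00111
  pos 11: 11100 XOR 11001 = 00101
Remainder = 0101 (nonzero — an error is detected).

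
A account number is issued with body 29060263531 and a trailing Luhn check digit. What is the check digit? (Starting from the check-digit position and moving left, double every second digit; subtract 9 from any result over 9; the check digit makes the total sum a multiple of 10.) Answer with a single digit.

7

Partial digits right→left: 1 3 5 3 6 2 0 6 0 9 2
Double every second digit counting from the check-digit position (so the 1st, 3rd, 5th, ... of the partial from the right).
  doubled (with −9 where >9): 2 1 3 0 0 4 → sum 10
  kept as-is: 3 3 2 6 9 → sum 23
Total = 10 + 23 = 33.
Check digit = (10 − (33 mod 10)) mod 10 = 7.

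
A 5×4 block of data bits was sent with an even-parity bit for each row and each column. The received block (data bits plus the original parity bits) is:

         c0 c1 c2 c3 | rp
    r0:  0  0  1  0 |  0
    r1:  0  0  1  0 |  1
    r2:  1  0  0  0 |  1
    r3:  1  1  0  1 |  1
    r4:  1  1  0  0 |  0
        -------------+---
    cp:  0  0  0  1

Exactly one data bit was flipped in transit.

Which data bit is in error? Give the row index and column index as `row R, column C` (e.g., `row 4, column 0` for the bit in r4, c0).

row 0, column 0

Recompute each row's even parity and compare to rp:
  r0: data parity 1, sent rp 0 → mismatch
  r1: data parity 1, sent rp 1 → ok
  r2: data parity 1, sent rp 1 → ok
  r3: data parity 1, sent rp 1 → ok
  r4: data parity 0, sent rp 0 → ok
Recompute each column's even parity and compare to cp:
  c0: data parity 1, sent cp 0 → mismatch
  c1: data parity 0, sent cp 0 → ok
  c2: data parity 0, sent cp 0 → ok
  c3: data parity 1, sent cp 1 → ok
Exactly one row (r0) and one column (c0) fail → the flipped bit is at their intersection.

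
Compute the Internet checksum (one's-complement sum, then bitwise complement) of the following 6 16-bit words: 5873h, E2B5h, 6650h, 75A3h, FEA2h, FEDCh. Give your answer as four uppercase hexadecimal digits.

One's-complement addition (fold any carry out of bit 15 back into bit 0):
  0x5873 + 0xE2B5 = 0x13B28 → wrap carry → 0x3B29
  0x3B29 + 0x6650 = 0x0A179
  0xA179 + 0x75A3 = 0x1171C → wrap carry → 0x171D
  0x171D + 0xFEA2 = 0x115BF → wrap carry → 0x15C0
  0x15C0 + 0xFEDC = 0x1149C → wrap carry → 0x149D
One's-complement sum = 0x149D.
Checksum = ~0x149D & 0xFFFF = 0xEB62.

EB62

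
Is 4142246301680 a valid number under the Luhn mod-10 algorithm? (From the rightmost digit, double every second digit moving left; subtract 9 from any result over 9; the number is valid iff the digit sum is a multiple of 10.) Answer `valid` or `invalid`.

invalid

From the right, keep odd positions and double even positions (subtract 9 from any doubled value over 9):
  doubled (positions 2,4,...): 7 2 6 8 4 2 → sum 29
  kept (positions 1,3,...): 0 6 0 6 2 4 4 → sum 22
Total = 51.
51 mod 10 = 1, so the number is invalid.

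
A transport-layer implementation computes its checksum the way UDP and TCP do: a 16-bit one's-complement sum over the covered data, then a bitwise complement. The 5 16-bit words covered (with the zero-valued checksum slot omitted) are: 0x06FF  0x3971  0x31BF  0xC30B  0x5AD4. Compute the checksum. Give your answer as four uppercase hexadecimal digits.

6FF0

One's-complement addition (fold any carry out of bit 15 back into bit 0):
  0x06FF + 0x3971 = 0x04070
  0x4070 + 0x31BF = 0x0722F
  0x722F + 0xC30B = 0x1353A → wrap carry → 0x353B
  0x353B + 0x5AD4 = 0x0900F
One's-complement sum = 0x900F.
Checksum = ~0x900F & 0xFFFF = 0x6FF0.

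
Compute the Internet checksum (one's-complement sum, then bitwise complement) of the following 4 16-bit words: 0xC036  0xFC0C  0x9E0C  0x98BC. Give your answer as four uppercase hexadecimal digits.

One's-complement addition (fold any carry out of bit 15 back into bit 0):
  0xC036 + 0xFC0C = 0x1BC42 → wrap carry → 0xBC43
  0xBC43 + 0x9E0C = 0x15A4F → wrap carry → 0x5A50
  0x5A50 + 0x98BC = 0x0F30C
One's-complement sum = 0xF30C.
Checksum = ~0xF30C & 0xFFFF = 0x0CF3.

0CF3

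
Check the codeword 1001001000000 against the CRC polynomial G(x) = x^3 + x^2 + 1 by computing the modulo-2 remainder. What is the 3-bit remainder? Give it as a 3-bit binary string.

Modulo-2 division of 1001001000000 by 1101:
  pos 0: 1001 XOR 1101 = 0100
  pos 1: 1000 XOR 1101 = 0101
  pos 2: 1010 XOR 1101 = 0111
  pos 3: 1111 XOR 1101 = 0010
  pos 5: 1000 XOR 1101 = 0101
  pos 6: 1010 XOR 1101 = 0111
  pos 7: 1110 XOR 1101 = 0011
  pos 9: 1100 XOR 1101 = 0001
Remainder = 001 (nonzero — an error is detected).

001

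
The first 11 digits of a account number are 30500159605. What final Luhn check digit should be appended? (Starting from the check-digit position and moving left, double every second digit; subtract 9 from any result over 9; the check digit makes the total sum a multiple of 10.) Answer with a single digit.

Partial digits right→left: 5 0 6 9 5 1 0 0 5 0 3
Double every second digit counting from the check-digit position (so the 1st, 3rd, 5th, ... of the partial from the right).
  doubled (with −9 where >9): 1 3 1 0 1 6 → sum 12
  kept as-is: 0 9 1 0 0 → sum 10
Total = 12 + 10 = 22.
Check digit = (10 − (22 mod 10)) mod 10 = 8.

8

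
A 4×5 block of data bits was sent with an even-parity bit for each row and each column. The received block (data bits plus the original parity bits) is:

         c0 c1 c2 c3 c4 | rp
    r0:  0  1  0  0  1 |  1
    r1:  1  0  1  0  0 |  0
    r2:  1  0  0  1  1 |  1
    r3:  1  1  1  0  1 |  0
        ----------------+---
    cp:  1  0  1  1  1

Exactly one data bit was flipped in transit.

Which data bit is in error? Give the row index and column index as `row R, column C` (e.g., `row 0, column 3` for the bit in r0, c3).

Recompute each row's even parity and compare to rp:
  r0: data parity 0, sent rp 1 → mismatch
  r1: data parity 0, sent rp 0 → ok
  r2: data parity 1, sent rp 1 → ok
  r3: data parity 0, sent rp 0 → ok
Recompute each column's even parity and compare to cp:
  c0: data parity 1, sent cp 1 → ok
  c1: data parity 0, sent cp 0 → ok
  c2: data parity 0, sent cp 1 → mismatch
  c3: data parity 1, sent cp 1 → ok
  c4: data parity 1, sent cp 1 → ok
Exactly one row (r0) and one column (c2) fail → the flipped bit is at their intersection.

row 0, column 2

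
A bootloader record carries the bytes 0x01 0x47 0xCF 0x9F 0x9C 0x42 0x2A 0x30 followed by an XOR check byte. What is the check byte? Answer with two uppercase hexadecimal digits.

XOR the bytes together:
  start with 0x01
  0x01 ⊕ 0x47 = 0x46
  0x46 ⊕ 0xCF = 0x89
  0x89 ⊕ 0x9F = 0x16
  0x16 ⊕ 0x9C = 0x8A
  0x8A ⊕ 0x42 = 0xC8
  0xC8 ⊕ 0x2A = 0xE2
  0xE2 ⊕ 0x30 = 0xD2

D2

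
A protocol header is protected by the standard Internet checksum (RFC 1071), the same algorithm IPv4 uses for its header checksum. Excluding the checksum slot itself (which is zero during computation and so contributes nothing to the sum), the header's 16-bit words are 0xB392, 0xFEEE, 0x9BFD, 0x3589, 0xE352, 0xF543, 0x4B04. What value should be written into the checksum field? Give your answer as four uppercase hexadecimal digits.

585C

One's-complement addition (fold any carry out of bit 15 back into bit 0):
  0xB392 + 0xFEEE = 0x1B280 → wrap carry → 0xB281
  0xB281 + 0x9BFD = 0x14E7E → wrap carry → 0x4E7F
  0x4E7F + 0x3589 = 0x08408
  0x8408 + 0xE352 = 0x1675A → wrap carry → 0x675B
  0x675B + 0xF543 = 0x15C9E → wrap carry → 0x5C9F
  0x5C9F + 0x4B04 = 0x0A7A3
One's-complement sum = 0xA7A3.
Checksum = ~0xA7A3 & 0xFFFF = 0x585C.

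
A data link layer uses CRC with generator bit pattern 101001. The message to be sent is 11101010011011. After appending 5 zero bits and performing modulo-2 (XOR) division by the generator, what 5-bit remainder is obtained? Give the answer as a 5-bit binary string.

Append 5 zeros: 1110101001101100000. Divide by 101001 (XOR where the leading bit is 1):
  pos 0: 111010 XOR 101001 = 010011
  pos 1: 100111 XOR 101001 = 001110
  pos 3: 111000 XOR 101001 = 010001
  pos 4: 100011 XOR 101001 = 001010
  pos 6: 101010 XOR 101001 = 000011
  pos 10: 111100 XOR 101001 = 010101
  pos 11: 101010 XOR 101001 = 000011
Remainder (last 5 bits) = 01100. This is the CRC / FCS.

01100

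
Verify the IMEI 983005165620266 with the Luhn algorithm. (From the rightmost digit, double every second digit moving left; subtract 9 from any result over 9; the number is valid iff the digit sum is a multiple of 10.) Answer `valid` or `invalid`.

From the right, keep odd positions and double even positions (subtract 9 from any doubled value over 9):
  doubled (positions 2,4,...): 3 0 3 3 1 0 7 → sum 17
  kept (positions 1,3,...): 6 2 2 5 1 0 3 9 → sum 28
Total = 45.
45 mod 10 = 5, so the number is invalid.

invalid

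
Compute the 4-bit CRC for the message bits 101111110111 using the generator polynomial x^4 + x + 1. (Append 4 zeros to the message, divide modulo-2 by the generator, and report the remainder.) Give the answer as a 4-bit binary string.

1100

Append 4 zeros: 1011111101110000. Divide by 10011 (XOR where the leading bit is 1):
  pos 0: 10111 XOR 10011 = 00100
  pos 2: 10011 XOR 10011 = 00000
  pos 7: 10111 XOR 10011 = 00100
  pos 9: 10000 XOR 10011 = 00011
Remainder (last 4 bits) = 1100. This is the CRC / FCS.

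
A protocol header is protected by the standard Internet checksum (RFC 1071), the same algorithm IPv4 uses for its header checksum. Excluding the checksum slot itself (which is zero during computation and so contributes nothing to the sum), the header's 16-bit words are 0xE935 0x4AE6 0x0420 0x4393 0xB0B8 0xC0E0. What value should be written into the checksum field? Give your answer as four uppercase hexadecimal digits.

One's-complement addition (fold any carry out of bit 15 back into bit 0):
  0xE935 + 0x4AE6 = 0x1341B → wrap carry → 0x341C
  0x341C + 0x0420 = 0x0383C
  0x383C + 0x4393 = 0x07BCF
  0x7BCF + 0xB0B8 = 0x12C87 → wrap carry → 0x2C88
  0x2C88 + 0xC0E0 = 0x0ED68
One's-complement sum = 0xED68.
Checksum = ~0xED68 & 0xFFFF = 0x1297.

1297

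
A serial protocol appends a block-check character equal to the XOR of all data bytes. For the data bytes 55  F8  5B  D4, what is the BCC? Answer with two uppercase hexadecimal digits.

22

XOR the bytes together:
  start with 0x55
  0x55 ⊕ 0xF8 = 0xAD
  0xAD ⊕ 0x5B = 0xF6
  0xF6 ⊕ 0xD4 = 0x22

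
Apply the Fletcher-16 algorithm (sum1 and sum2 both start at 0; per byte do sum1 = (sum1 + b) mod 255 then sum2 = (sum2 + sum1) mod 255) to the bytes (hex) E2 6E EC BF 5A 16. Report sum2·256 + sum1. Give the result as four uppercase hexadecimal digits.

Running sums (mod 255):
  after byte 0 (E2): sum1=226, sum2=226
  after byte 1 (6E): sum1=81, sum2=52
  after byte 2 (EC): sum1=62, sum2=114
  after byte 3 (BF): sum1=253, sum2=112
  after byte 4 (5A): sum1=88, sum2=200
  after byte 5 (16): sum1=110, sum2=55
Checksum = sum2·256 + sum1 = 55·256 + 110 = 14190 = 0x376E.

376E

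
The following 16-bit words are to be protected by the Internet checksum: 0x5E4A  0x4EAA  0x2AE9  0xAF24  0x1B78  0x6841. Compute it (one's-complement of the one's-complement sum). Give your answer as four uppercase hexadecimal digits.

F543

One's-complement addition (fold any carry out of bit 15 back into bit 0):
  0x5E4A + 0x4EAA = 0x0ACF4
  0xACF4 + 0x2AE9 = 0x0D7DD
  0xD7DD + 0xAF24 = 0x18701 → wrap carry → 0x8702
  0x8702 + 0x1B78 = 0x0A27A
  0xA27A + 0x6841 = 0x10ABB → wrap carry → 0x0ABC
One's-complement sum = 0x0ABC.
Checksum = ~0x0ABC & 0xFFFF = 0xF543.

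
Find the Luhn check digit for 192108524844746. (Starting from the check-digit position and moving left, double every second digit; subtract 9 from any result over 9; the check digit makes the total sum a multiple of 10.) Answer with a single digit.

3

Partial digits right→left: 6 4 7 4 4 8 4 2 5 8 0 1 2 9 1
Double every second digit counting from the check-digit position (so the 1st, 3rd, 5th, ... of the partial from the right).
  doubled (with −9 where >9): 3 5 8 8 1 0 4 2 → sum 31
  kept as-is: 4 4 8 2 8 1 9 → sum 36
Total = 31 + 36 = 67.
Check digit = (10 − (67 mod 10)) mod 10 = 3.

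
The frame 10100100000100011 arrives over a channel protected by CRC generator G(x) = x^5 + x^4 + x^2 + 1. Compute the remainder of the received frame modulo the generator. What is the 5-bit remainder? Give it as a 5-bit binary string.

Modulo-2 division of 10100100000100011 by 110101:
  pos 0: 101001 XOR 110101 = 011100
  pos 1: 111000 XOR 110101 = 001101
  pos 3: 110100 XOR 110101 = 000001
  pos 8: 100100 XOR 110101 = 010001
  pos 9: 100010 XOR 110101 = 010111
  pos 10: 101111 XOR 110101 = 011010
  pos 11: 110101 XOR 110101 = 000000
Remainder = 00000 (zero — the frame passes the CRC check).

00000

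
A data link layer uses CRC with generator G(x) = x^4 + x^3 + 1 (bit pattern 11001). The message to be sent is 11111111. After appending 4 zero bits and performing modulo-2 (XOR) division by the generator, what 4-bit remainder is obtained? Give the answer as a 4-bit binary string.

Append 4 zeros: 111111110000. Divide by 11001 (XOR where the leading bit is 1):
  pos 0: 11111 XOR 11001 = 00110
  pos 2: 11011 XOR 11001 = 00010
  pos 5: 10100 XOR 11001 = 01101
  pos 6: 11010 XOR 11001 = 00011
Remainder (last 4 bits) = 0110. This is the CRC / FCS.

0110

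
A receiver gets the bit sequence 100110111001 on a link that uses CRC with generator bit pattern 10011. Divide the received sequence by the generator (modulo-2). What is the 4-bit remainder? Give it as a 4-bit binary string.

Modulo-2 division of 100110111001 by 10011:
  pos 0: 10011 XOR 10011 = 00000
  pos 6: 11100 XOR 10011 = 01111
  pos 7: 11111 XOR 10011 = 01100
Remainder = 1100 (nonzero — an error is detected).

1100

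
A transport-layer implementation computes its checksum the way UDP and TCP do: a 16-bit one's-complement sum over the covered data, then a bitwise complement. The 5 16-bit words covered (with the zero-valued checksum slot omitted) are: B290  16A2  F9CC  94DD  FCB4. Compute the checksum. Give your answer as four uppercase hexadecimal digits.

AB6D

One's-complement addition (fold any carry out of bit 15 back into bit 0):
  0xB290 + 0x16A2 = 0x0C932
  0xC932 + 0xF9CC = 0x1C2FE → wrap carry → 0xC2FF
  0xC2FF + 0x94DD = 0x157DC → wrap carry → 0x57DD
  0x57DD + 0xFCB4 = 0x15491 → wrap carry → 0x5492
One's-complement sum = 0x5492.
Checksum = ~0x5492 & 0xFFFF = 0xAB6D.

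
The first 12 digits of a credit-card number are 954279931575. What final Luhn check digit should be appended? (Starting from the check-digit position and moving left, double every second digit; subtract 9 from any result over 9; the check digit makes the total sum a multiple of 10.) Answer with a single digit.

1

Partial digits right→left: 5 7 5 1 3 9 9 7 2 4 5 9
Double every second digit counting from the check-digit position (so the 1st, 3rd, 5th, ... of the partial from the right).
  doubled (with −9 where >9): 1 1 6 9 4 1 → sum 22
  kept as-is: 7 1 9 7 4 9 → sum 37
Total = 22 + 37 = 59.
Check digit = (10 − (59 mod 10)) mod 10 = 1.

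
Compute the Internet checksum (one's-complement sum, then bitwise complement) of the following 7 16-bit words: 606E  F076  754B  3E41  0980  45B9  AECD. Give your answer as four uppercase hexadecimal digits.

One's-complement addition (fold any carry out of bit 15 back into bit 0):
  0x606E + 0xF076 = 0x150E4 → wrap carry → 0x50E5
  0x50E5 + 0x754B = 0x0C630
  0xC630 + 0x3E41 = 0x10471 → wrap carry → 0x0472
  0x0472 + 0x0980 = 0x00DF2
  0x0DF2 + 0x45B9 = 0x053AB
  0x53AB + 0xAECD = 0x10278 → wrap carry → 0x0279
One's-complement sum = 0x0279.
Checksum = ~0x0279 & 0xFFFF = 0xFD86.

FD86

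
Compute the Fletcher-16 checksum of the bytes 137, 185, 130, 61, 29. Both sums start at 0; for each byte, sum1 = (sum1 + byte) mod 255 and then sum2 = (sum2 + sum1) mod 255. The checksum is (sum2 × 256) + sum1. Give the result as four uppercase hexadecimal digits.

Running sums (mod 255):
  after byte 0 (137): sum1=137, sum2=137
  after byte 1 (185): sum1=67, sum2=204
  after byte 2 (130): sum1=197, sum2=146
  after byte 3 (61): sum1=3, sum2=149
  after byte 4 (29): sum1=32, sum2=181
Checksum = sum2·256 + sum1 = 181·256 + 32 = 46368 = 0xB520.

B520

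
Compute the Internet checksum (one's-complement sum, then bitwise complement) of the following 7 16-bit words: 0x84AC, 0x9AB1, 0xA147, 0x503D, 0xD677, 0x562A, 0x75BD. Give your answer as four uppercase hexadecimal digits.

4CBD

One's-complement addition (fold any carry out of bit 15 back into bit 0):
  0x84AC + 0x9AB1 = 0x11F5D → wrap carry → 0x1F5E
  0x1F5E + 0xA147 = 0x0C0A5
  0xC0A5 + 0x503D = 0x110E2 → wrap carry → 0x10E3
  0x10E3 + 0xD677 = 0x0E75A
  0xE75A + 0x562A = 0x13D84 → wrap carry → 0x3D85
  0x3D85 + 0x75BD = 0x0B342
One's-complement sum = 0xB342.
Checksum = ~0xB342 & 0xFFFF = 0x4CBD.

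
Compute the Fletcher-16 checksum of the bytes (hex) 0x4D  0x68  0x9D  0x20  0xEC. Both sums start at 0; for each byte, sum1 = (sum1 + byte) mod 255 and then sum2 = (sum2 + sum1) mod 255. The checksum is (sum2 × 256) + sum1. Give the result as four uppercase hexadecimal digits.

2A60

Running sums (mod 255):
  after byte 0 (0x4D): sum1=77, sum2=77
  after byte 1 (0x68): sum1=181, sum2=3
  after byte 2 (0x9D): sum1=83, sum2=86
  after byte 3 (0x20): sum1=115, sum2=201
  after byte 4 (0xEC): sum1=96, sum2=42
Checksum = sum2·256 + sum1 = 42·256 + 96 = 10848 = 0x2A60.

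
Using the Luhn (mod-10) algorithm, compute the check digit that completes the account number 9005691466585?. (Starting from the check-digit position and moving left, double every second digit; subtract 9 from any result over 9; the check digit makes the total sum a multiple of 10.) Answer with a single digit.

9

Partial digits right→left: 5 8 5 6 6 4 1 9 6 5 0 0 9
Double every second digit counting from the check-digit position (so the 1st, 3rd, 5th, ... of the partial from the right).
  doubled (with −9 where >9): 1 1 3 2 3 0 9 → sum 19
  kept as-is: 8 6 4 9 5 0 → sum 32
Total = 19 + 32 = 51.
Check digit = (10 − (51 mod 10)) mod 10 = 9.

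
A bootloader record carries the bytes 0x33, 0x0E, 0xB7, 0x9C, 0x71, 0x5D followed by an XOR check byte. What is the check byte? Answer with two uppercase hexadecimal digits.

3A

XOR the bytes together:
  start with 0x33
  0x33 ⊕ 0x0E = 0x3D
  0x3D ⊕ 0xB7 = 0x8A
  0x8A ⊕ 0x9C = 0x16
  0x16 ⊕ 0x71 = 0x67
  0x67 ⊕ 0x5D = 0x3A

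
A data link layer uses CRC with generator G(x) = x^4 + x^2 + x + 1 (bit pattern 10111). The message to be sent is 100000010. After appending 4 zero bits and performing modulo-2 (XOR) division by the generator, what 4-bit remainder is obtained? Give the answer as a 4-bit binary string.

Append 4 zeros: 1000000100000. Divide by 10111 (XOR where the leading bit is 1):
  pos 0: 10000 XOR 10111 = 00111
  pos 2: 11100 XOR 10111 = 01011
  pos 3: 10111 XOR 10111 = 00000
Remainder (last 4 bits) = 0000. This is the CRC / FCS.

0000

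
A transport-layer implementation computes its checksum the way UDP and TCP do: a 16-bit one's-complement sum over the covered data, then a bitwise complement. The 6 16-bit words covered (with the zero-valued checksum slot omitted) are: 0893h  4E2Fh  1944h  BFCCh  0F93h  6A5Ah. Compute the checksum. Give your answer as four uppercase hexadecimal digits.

563F

One's-complement addition (fold any carry out of bit 15 back into bit 0):
  0x0893 + 0x4E2F = 0x056C2
  0x56C2 + 0x1944 = 0x07006
  0x7006 + 0xBFCC = 0x12FD2 → wrap carry → 0x2FD3
  0x2FD3 + 0x0F93 = 0x03F66
  0x3F66 + 0x6A5A = 0x0A9C0
One's-complement sum = 0xA9C0.
Checksum = ~0xA9C0 & 0xFFFF = 0x563F.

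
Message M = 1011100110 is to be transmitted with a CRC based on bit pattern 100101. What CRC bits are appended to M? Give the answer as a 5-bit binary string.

11011

Append 5 zeros: 101110011000000. Divide by 100101 (XOR where the leading bit is 1):
  pos 0: 101110 XOR 100101 = 001011
  pos 2: 101101 XOR 100101 = 001000
  pos 4: 100010 XOR 100101 = 000111
  pos 7: 111000 XOR 100101 = 011101
  pos 8: 111010 XOR 100101 = 011111
  pos 9: 111110 XOR 100101 = 011011
Remainder (last 5 bits) = 11011. This is the CRC / FCS.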